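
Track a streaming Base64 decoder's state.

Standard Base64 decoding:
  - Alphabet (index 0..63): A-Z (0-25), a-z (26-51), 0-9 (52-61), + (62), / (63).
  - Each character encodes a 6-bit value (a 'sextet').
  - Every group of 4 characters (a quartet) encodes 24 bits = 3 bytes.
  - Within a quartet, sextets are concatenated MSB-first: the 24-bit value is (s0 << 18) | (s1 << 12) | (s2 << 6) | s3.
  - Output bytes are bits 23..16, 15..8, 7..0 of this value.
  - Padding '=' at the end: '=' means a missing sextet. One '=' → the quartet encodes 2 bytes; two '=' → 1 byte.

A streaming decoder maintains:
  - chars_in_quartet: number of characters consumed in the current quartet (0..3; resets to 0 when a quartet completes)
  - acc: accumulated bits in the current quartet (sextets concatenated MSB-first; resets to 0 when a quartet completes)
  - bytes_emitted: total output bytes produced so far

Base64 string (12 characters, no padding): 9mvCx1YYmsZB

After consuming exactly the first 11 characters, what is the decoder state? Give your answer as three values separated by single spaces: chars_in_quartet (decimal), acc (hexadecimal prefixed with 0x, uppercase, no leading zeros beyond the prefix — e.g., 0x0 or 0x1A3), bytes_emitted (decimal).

After char 0 ('9'=61): chars_in_quartet=1 acc=0x3D bytes_emitted=0
After char 1 ('m'=38): chars_in_quartet=2 acc=0xF66 bytes_emitted=0
After char 2 ('v'=47): chars_in_quartet=3 acc=0x3D9AF bytes_emitted=0
After char 3 ('C'=2): chars_in_quartet=4 acc=0xF66BC2 -> emit F6 6B C2, reset; bytes_emitted=3
After char 4 ('x'=49): chars_in_quartet=1 acc=0x31 bytes_emitted=3
After char 5 ('1'=53): chars_in_quartet=2 acc=0xC75 bytes_emitted=3
After char 6 ('Y'=24): chars_in_quartet=3 acc=0x31D58 bytes_emitted=3
After char 7 ('Y'=24): chars_in_quartet=4 acc=0xC75618 -> emit C7 56 18, reset; bytes_emitted=6
After char 8 ('m'=38): chars_in_quartet=1 acc=0x26 bytes_emitted=6
After char 9 ('s'=44): chars_in_quartet=2 acc=0x9AC bytes_emitted=6
After char 10 ('Z'=25): chars_in_quartet=3 acc=0x26B19 bytes_emitted=6

Answer: 3 0x26B19 6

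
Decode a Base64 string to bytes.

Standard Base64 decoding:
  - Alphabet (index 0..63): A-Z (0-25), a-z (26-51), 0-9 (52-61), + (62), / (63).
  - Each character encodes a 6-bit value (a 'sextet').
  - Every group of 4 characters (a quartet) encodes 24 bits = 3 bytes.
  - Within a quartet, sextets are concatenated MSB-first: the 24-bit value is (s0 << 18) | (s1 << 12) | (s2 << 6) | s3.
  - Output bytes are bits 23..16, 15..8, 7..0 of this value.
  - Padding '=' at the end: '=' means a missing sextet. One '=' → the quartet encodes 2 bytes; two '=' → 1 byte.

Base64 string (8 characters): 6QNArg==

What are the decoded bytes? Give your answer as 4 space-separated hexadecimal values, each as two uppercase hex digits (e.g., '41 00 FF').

Answer: E9 03 40 AE

Derivation:
After char 0 ('6'=58): chars_in_quartet=1 acc=0x3A bytes_emitted=0
After char 1 ('Q'=16): chars_in_quartet=2 acc=0xE90 bytes_emitted=0
After char 2 ('N'=13): chars_in_quartet=3 acc=0x3A40D bytes_emitted=0
After char 3 ('A'=0): chars_in_quartet=4 acc=0xE90340 -> emit E9 03 40, reset; bytes_emitted=3
After char 4 ('r'=43): chars_in_quartet=1 acc=0x2B bytes_emitted=3
After char 5 ('g'=32): chars_in_quartet=2 acc=0xAE0 bytes_emitted=3
Padding '==': partial quartet acc=0xAE0 -> emit AE; bytes_emitted=4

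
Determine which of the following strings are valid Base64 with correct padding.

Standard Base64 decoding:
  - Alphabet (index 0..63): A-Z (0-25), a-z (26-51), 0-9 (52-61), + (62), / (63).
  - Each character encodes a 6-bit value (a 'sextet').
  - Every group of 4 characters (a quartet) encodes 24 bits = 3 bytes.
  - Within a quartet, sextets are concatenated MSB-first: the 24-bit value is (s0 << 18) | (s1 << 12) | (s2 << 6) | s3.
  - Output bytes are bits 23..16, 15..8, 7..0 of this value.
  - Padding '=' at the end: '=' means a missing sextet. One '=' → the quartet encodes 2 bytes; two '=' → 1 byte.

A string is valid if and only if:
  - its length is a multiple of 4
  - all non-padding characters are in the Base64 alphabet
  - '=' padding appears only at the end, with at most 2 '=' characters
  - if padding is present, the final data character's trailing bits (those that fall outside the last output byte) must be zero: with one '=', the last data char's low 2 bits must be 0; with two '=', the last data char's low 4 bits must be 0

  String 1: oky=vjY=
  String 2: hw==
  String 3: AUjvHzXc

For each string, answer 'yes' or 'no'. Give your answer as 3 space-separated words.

String 1: 'oky=vjY=' → invalid (bad char(s): ['=']; '=' in middle)
String 2: 'hw==' → valid
String 3: 'AUjvHzXc' → valid

Answer: no yes yes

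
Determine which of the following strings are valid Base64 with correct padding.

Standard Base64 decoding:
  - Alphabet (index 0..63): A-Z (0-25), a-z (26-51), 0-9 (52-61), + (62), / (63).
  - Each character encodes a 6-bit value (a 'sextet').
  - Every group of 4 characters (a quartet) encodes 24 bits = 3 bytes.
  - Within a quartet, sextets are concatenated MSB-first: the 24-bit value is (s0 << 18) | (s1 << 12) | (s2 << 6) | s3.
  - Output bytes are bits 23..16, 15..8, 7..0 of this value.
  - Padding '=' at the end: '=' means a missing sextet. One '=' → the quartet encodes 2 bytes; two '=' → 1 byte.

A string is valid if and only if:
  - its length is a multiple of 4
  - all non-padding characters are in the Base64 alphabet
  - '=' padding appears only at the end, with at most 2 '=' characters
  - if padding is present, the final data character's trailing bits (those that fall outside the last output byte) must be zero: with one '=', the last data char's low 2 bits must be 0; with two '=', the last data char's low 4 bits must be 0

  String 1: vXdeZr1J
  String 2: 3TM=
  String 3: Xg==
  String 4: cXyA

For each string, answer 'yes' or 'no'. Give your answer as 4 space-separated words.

String 1: 'vXdeZr1J' → valid
String 2: '3TM=' → valid
String 3: 'Xg==' → valid
String 4: 'cXyA' → valid

Answer: yes yes yes yes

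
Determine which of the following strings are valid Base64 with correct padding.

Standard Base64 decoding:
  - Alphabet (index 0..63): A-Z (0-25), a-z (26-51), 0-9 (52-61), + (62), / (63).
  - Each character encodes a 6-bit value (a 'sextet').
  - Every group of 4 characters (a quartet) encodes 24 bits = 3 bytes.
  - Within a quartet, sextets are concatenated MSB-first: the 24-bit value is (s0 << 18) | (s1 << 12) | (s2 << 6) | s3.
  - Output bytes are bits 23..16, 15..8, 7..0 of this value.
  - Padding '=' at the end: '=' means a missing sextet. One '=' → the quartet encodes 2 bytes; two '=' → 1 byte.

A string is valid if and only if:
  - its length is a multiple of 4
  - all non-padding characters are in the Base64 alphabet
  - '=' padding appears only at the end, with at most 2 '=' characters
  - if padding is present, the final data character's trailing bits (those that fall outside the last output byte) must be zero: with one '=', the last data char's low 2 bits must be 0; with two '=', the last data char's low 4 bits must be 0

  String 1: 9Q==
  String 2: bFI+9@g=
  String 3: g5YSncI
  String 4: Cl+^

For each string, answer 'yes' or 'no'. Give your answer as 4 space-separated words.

Answer: yes no no no

Derivation:
String 1: '9Q==' → valid
String 2: 'bFI+9@g=' → invalid (bad char(s): ['@'])
String 3: 'g5YSncI' → invalid (len=7 not mult of 4)
String 4: 'Cl+^' → invalid (bad char(s): ['^'])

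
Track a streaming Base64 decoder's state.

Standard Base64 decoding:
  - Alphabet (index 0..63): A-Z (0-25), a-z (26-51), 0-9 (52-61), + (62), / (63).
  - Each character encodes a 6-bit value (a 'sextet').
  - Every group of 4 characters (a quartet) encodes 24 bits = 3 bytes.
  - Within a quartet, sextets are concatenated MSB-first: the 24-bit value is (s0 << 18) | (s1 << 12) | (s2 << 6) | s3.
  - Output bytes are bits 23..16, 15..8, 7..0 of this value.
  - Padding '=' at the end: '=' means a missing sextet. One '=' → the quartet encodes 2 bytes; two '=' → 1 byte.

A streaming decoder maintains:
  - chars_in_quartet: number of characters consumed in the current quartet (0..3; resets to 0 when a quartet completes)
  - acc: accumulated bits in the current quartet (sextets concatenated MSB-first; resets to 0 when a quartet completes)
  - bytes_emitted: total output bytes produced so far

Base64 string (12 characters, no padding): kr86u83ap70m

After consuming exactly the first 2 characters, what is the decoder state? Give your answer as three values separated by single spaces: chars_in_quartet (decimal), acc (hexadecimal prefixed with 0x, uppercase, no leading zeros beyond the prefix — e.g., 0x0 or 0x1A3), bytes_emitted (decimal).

Answer: 2 0x92B 0

Derivation:
After char 0 ('k'=36): chars_in_quartet=1 acc=0x24 bytes_emitted=0
After char 1 ('r'=43): chars_in_quartet=2 acc=0x92B bytes_emitted=0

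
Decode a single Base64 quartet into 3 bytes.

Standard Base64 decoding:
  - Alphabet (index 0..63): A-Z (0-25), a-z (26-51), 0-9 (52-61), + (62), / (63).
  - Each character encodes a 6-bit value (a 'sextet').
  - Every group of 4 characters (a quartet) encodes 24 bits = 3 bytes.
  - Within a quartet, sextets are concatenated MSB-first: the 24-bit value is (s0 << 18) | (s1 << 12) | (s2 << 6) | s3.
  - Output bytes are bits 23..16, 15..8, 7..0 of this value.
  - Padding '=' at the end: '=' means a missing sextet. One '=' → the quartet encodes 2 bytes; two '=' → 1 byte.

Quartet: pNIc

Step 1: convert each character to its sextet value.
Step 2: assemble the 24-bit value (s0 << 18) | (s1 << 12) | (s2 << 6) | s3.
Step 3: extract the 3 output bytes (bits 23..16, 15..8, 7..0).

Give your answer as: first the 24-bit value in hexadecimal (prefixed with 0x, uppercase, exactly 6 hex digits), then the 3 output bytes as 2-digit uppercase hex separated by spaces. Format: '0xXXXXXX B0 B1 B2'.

Answer: 0xA4D21C A4 D2 1C

Derivation:
Sextets: p=41, N=13, I=8, c=28
24-bit: (41<<18) | (13<<12) | (8<<6) | 28
      = 0xA40000 | 0x00D000 | 0x000200 | 0x00001C
      = 0xA4D21C
Bytes: (v>>16)&0xFF=A4, (v>>8)&0xFF=D2, v&0xFF=1C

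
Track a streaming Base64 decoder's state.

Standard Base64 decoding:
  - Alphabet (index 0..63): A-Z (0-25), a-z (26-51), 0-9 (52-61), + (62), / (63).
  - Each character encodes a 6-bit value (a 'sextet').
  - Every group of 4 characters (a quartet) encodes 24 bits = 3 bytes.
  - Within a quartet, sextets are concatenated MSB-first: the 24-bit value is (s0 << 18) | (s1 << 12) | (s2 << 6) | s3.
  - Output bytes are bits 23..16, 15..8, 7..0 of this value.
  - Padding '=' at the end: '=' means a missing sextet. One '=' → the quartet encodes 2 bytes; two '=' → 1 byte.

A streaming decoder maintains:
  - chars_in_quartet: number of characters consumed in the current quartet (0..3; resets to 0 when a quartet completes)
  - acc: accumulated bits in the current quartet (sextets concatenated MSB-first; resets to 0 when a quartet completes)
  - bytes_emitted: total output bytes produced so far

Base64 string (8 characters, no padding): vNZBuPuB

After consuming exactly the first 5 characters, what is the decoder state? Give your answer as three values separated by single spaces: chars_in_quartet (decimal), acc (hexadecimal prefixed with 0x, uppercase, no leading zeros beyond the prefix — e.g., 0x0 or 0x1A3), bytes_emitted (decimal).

Answer: 1 0x2E 3

Derivation:
After char 0 ('v'=47): chars_in_quartet=1 acc=0x2F bytes_emitted=0
After char 1 ('N'=13): chars_in_quartet=2 acc=0xBCD bytes_emitted=0
After char 2 ('Z'=25): chars_in_quartet=3 acc=0x2F359 bytes_emitted=0
After char 3 ('B'=1): chars_in_quartet=4 acc=0xBCD641 -> emit BC D6 41, reset; bytes_emitted=3
After char 4 ('u'=46): chars_in_quartet=1 acc=0x2E bytes_emitted=3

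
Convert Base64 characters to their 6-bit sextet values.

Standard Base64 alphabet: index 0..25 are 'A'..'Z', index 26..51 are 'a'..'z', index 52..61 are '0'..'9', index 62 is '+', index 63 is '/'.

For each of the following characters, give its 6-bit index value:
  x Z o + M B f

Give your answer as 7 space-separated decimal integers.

Answer: 49 25 40 62 12 1 31

Derivation:
'x': a..z range, 26 + ord('x') − ord('a') = 49
'Z': A..Z range, ord('Z') − ord('A') = 25
'o': a..z range, 26 + ord('o') − ord('a') = 40
'+': index 62
'M': A..Z range, ord('M') − ord('A') = 12
'B': A..Z range, ord('B') − ord('A') = 1
'f': a..z range, 26 + ord('f') − ord('a') = 31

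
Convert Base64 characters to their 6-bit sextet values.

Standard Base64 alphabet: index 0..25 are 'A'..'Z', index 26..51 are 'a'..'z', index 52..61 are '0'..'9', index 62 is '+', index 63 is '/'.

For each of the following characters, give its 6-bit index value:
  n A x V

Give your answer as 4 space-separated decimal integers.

Answer: 39 0 49 21

Derivation:
'n': a..z range, 26 + ord('n') − ord('a') = 39
'A': A..Z range, ord('A') − ord('A') = 0
'x': a..z range, 26 + ord('x') − ord('a') = 49
'V': A..Z range, ord('V') − ord('A') = 21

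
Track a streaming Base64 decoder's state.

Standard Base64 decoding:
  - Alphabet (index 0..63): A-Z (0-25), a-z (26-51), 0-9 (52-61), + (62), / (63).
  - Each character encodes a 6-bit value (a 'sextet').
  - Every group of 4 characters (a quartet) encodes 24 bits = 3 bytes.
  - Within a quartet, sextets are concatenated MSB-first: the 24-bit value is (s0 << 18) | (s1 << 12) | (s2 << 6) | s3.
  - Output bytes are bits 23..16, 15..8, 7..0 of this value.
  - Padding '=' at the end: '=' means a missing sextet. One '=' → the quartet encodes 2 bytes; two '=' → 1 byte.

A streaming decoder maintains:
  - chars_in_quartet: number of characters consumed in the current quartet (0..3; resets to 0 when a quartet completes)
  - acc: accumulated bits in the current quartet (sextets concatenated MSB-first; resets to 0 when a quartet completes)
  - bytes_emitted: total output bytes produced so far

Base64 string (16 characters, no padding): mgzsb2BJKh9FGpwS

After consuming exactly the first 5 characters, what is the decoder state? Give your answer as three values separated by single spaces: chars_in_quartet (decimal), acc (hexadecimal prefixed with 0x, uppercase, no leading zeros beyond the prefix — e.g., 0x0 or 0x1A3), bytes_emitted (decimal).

Answer: 1 0x1B 3

Derivation:
After char 0 ('m'=38): chars_in_quartet=1 acc=0x26 bytes_emitted=0
After char 1 ('g'=32): chars_in_quartet=2 acc=0x9A0 bytes_emitted=0
After char 2 ('z'=51): chars_in_quartet=3 acc=0x26833 bytes_emitted=0
After char 3 ('s'=44): chars_in_quartet=4 acc=0x9A0CEC -> emit 9A 0C EC, reset; bytes_emitted=3
After char 4 ('b'=27): chars_in_quartet=1 acc=0x1B bytes_emitted=3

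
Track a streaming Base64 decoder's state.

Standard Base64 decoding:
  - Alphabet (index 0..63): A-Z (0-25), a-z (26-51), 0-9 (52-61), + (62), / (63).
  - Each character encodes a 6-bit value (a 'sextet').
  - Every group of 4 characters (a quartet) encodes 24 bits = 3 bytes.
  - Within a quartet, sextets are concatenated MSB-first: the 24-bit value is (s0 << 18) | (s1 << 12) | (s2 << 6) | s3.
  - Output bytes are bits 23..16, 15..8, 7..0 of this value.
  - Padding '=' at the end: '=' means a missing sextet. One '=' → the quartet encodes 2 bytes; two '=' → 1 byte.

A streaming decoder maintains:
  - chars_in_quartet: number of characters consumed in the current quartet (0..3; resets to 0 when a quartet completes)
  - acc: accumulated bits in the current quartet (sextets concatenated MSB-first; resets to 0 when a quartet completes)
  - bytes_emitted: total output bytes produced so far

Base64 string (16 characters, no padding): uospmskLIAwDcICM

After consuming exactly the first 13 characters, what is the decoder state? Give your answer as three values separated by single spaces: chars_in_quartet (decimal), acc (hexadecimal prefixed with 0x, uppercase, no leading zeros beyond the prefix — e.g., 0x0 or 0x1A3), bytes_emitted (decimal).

After char 0 ('u'=46): chars_in_quartet=1 acc=0x2E bytes_emitted=0
After char 1 ('o'=40): chars_in_quartet=2 acc=0xBA8 bytes_emitted=0
After char 2 ('s'=44): chars_in_quartet=3 acc=0x2EA2C bytes_emitted=0
After char 3 ('p'=41): chars_in_quartet=4 acc=0xBA8B29 -> emit BA 8B 29, reset; bytes_emitted=3
After char 4 ('m'=38): chars_in_quartet=1 acc=0x26 bytes_emitted=3
After char 5 ('s'=44): chars_in_quartet=2 acc=0x9AC bytes_emitted=3
After char 6 ('k'=36): chars_in_quartet=3 acc=0x26B24 bytes_emitted=3
After char 7 ('L'=11): chars_in_quartet=4 acc=0x9AC90B -> emit 9A C9 0B, reset; bytes_emitted=6
After char 8 ('I'=8): chars_in_quartet=1 acc=0x8 bytes_emitted=6
After char 9 ('A'=0): chars_in_quartet=2 acc=0x200 bytes_emitted=6
After char 10 ('w'=48): chars_in_quartet=3 acc=0x8030 bytes_emitted=6
After char 11 ('D'=3): chars_in_quartet=4 acc=0x200C03 -> emit 20 0C 03, reset; bytes_emitted=9
After char 12 ('c'=28): chars_in_quartet=1 acc=0x1C bytes_emitted=9

Answer: 1 0x1C 9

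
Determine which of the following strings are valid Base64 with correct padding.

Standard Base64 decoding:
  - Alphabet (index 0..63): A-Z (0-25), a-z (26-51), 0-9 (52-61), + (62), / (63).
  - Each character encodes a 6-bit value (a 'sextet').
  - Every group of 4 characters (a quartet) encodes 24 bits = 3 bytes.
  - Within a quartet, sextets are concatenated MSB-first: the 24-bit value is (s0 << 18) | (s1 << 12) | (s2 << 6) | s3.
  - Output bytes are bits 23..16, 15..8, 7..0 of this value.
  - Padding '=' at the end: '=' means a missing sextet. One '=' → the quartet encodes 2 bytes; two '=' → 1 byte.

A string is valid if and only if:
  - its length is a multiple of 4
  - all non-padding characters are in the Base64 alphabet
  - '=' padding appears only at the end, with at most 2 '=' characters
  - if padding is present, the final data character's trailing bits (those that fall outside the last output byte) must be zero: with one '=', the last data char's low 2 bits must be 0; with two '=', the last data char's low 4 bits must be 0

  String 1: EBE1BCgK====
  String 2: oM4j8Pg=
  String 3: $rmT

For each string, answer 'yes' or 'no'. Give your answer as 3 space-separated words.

Answer: no yes no

Derivation:
String 1: 'EBE1BCgK====' → invalid (4 pad chars (max 2))
String 2: 'oM4j8Pg=' → valid
String 3: '$rmT' → invalid (bad char(s): ['$'])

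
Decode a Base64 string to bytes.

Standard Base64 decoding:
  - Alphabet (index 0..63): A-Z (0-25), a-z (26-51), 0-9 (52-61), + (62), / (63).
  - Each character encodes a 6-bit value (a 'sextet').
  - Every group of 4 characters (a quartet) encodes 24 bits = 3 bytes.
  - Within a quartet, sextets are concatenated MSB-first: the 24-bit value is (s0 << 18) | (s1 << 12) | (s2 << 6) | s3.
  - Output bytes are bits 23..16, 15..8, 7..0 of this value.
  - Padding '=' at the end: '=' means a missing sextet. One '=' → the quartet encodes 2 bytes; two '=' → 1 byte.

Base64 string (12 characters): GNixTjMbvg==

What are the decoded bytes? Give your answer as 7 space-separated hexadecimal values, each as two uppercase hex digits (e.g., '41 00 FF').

After char 0 ('G'=6): chars_in_quartet=1 acc=0x6 bytes_emitted=0
After char 1 ('N'=13): chars_in_quartet=2 acc=0x18D bytes_emitted=0
After char 2 ('i'=34): chars_in_quartet=3 acc=0x6362 bytes_emitted=0
After char 3 ('x'=49): chars_in_quartet=4 acc=0x18D8B1 -> emit 18 D8 B1, reset; bytes_emitted=3
After char 4 ('T'=19): chars_in_quartet=1 acc=0x13 bytes_emitted=3
After char 5 ('j'=35): chars_in_quartet=2 acc=0x4E3 bytes_emitted=3
After char 6 ('M'=12): chars_in_quartet=3 acc=0x138CC bytes_emitted=3
After char 7 ('b'=27): chars_in_quartet=4 acc=0x4E331B -> emit 4E 33 1B, reset; bytes_emitted=6
After char 8 ('v'=47): chars_in_quartet=1 acc=0x2F bytes_emitted=6
After char 9 ('g'=32): chars_in_quartet=2 acc=0xBE0 bytes_emitted=6
Padding '==': partial quartet acc=0xBE0 -> emit BE; bytes_emitted=7

Answer: 18 D8 B1 4E 33 1B BE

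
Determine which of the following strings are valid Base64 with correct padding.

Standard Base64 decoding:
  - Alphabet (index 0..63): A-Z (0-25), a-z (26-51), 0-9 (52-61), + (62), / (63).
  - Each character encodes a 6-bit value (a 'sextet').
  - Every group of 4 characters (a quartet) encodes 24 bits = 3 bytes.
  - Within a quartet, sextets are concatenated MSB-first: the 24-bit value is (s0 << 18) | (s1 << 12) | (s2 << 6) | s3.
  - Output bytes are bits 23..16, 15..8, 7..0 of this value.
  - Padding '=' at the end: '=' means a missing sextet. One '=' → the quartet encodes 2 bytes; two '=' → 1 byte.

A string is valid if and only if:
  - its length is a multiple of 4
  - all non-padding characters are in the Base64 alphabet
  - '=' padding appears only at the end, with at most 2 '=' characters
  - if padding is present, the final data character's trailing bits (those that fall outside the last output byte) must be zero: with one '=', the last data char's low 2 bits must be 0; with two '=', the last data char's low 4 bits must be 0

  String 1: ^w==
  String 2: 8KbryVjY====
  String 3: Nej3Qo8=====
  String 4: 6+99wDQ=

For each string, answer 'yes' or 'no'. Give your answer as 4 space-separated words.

String 1: '^w==' → invalid (bad char(s): ['^'])
String 2: '8KbryVjY====' → invalid (4 pad chars (max 2))
String 3: 'Nej3Qo8=====' → invalid (5 pad chars (max 2))
String 4: '6+99wDQ=' → valid

Answer: no no no yes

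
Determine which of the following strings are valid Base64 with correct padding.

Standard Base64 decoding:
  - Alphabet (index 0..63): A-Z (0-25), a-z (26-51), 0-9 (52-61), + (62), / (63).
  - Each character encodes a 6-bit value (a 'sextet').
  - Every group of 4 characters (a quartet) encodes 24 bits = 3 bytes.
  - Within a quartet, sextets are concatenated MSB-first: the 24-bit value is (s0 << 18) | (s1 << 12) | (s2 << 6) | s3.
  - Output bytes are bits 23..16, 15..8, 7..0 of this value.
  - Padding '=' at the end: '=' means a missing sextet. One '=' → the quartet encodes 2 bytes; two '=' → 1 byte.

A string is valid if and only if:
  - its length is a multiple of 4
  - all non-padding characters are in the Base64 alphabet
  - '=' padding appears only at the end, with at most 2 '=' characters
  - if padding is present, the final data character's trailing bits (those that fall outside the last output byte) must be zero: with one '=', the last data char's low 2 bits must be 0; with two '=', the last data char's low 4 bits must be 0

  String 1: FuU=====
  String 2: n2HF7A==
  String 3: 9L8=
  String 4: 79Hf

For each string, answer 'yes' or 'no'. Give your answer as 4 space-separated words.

String 1: 'FuU=====' → invalid (5 pad chars (max 2))
String 2: 'n2HF7A==' → valid
String 3: '9L8=' → valid
String 4: '79Hf' → valid

Answer: no yes yes yes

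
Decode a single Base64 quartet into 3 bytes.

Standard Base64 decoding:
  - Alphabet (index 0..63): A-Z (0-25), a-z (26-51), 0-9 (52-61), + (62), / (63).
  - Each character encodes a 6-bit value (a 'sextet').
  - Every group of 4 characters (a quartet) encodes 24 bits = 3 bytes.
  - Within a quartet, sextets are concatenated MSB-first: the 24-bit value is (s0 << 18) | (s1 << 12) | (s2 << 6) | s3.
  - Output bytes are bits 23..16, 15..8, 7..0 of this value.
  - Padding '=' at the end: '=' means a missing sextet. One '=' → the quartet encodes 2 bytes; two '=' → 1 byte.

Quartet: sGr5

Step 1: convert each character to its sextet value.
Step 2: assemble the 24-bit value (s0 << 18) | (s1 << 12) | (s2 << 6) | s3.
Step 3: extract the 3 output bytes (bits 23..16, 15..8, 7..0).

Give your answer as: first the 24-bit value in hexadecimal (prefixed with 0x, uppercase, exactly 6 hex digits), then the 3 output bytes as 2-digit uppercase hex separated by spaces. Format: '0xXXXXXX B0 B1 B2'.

Sextets: s=44, G=6, r=43, 5=57
24-bit: (44<<18) | (6<<12) | (43<<6) | 57
      = 0xB00000 | 0x006000 | 0x000AC0 | 0x000039
      = 0xB06AF9
Bytes: (v>>16)&0xFF=B0, (v>>8)&0xFF=6A, v&0xFF=F9

Answer: 0xB06AF9 B0 6A F9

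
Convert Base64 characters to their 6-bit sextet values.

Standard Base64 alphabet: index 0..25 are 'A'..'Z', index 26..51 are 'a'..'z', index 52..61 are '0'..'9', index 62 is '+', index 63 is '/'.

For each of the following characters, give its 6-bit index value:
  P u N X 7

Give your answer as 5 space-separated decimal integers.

'P': A..Z range, ord('P') − ord('A') = 15
'u': a..z range, 26 + ord('u') − ord('a') = 46
'N': A..Z range, ord('N') − ord('A') = 13
'X': A..Z range, ord('X') − ord('A') = 23
'7': 0..9 range, 52 + ord('7') − ord('0') = 59

Answer: 15 46 13 23 59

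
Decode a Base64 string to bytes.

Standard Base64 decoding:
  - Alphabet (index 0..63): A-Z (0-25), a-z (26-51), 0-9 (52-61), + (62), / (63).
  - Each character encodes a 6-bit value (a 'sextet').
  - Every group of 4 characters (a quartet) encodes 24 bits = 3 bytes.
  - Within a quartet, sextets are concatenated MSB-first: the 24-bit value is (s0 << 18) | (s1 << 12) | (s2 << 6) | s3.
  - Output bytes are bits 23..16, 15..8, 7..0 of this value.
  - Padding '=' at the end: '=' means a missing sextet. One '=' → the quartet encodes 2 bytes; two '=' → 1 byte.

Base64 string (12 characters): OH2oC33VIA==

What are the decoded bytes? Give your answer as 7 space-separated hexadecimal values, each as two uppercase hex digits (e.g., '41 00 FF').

After char 0 ('O'=14): chars_in_quartet=1 acc=0xE bytes_emitted=0
After char 1 ('H'=7): chars_in_quartet=2 acc=0x387 bytes_emitted=0
After char 2 ('2'=54): chars_in_quartet=3 acc=0xE1F6 bytes_emitted=0
After char 3 ('o'=40): chars_in_quartet=4 acc=0x387DA8 -> emit 38 7D A8, reset; bytes_emitted=3
After char 4 ('C'=2): chars_in_quartet=1 acc=0x2 bytes_emitted=3
After char 5 ('3'=55): chars_in_quartet=2 acc=0xB7 bytes_emitted=3
After char 6 ('3'=55): chars_in_quartet=3 acc=0x2DF7 bytes_emitted=3
After char 7 ('V'=21): chars_in_quartet=4 acc=0xB7DD5 -> emit 0B 7D D5, reset; bytes_emitted=6
After char 8 ('I'=8): chars_in_quartet=1 acc=0x8 bytes_emitted=6
After char 9 ('A'=0): chars_in_quartet=2 acc=0x200 bytes_emitted=6
Padding '==': partial quartet acc=0x200 -> emit 20; bytes_emitted=7

Answer: 38 7D A8 0B 7D D5 20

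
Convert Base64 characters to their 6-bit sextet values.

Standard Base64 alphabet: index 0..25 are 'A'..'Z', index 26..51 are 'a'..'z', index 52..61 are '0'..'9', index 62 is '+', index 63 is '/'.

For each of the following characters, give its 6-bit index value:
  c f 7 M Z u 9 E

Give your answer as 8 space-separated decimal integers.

Answer: 28 31 59 12 25 46 61 4

Derivation:
'c': a..z range, 26 + ord('c') − ord('a') = 28
'f': a..z range, 26 + ord('f') − ord('a') = 31
'7': 0..9 range, 52 + ord('7') − ord('0') = 59
'M': A..Z range, ord('M') − ord('A') = 12
'Z': A..Z range, ord('Z') − ord('A') = 25
'u': a..z range, 26 + ord('u') − ord('a') = 46
'9': 0..9 range, 52 + ord('9') − ord('0') = 61
'E': A..Z range, ord('E') − ord('A') = 4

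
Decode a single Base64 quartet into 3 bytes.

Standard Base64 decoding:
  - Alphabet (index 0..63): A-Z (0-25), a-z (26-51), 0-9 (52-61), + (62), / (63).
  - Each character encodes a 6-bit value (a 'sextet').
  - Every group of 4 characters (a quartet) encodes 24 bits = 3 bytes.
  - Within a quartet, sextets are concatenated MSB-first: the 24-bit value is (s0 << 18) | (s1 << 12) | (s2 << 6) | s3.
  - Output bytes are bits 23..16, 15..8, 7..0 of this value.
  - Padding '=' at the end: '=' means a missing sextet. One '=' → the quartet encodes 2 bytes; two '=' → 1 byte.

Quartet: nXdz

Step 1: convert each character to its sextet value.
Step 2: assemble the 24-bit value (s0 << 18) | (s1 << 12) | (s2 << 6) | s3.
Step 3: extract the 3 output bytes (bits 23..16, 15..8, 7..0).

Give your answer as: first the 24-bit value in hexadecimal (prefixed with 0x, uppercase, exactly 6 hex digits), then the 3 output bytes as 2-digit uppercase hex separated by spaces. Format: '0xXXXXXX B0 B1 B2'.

Sextets: n=39, X=23, d=29, z=51
24-bit: (39<<18) | (23<<12) | (29<<6) | 51
      = 0x9C0000 | 0x017000 | 0x000740 | 0x000033
      = 0x9D7773
Bytes: (v>>16)&0xFF=9D, (v>>8)&0xFF=77, v&0xFF=73

Answer: 0x9D7773 9D 77 73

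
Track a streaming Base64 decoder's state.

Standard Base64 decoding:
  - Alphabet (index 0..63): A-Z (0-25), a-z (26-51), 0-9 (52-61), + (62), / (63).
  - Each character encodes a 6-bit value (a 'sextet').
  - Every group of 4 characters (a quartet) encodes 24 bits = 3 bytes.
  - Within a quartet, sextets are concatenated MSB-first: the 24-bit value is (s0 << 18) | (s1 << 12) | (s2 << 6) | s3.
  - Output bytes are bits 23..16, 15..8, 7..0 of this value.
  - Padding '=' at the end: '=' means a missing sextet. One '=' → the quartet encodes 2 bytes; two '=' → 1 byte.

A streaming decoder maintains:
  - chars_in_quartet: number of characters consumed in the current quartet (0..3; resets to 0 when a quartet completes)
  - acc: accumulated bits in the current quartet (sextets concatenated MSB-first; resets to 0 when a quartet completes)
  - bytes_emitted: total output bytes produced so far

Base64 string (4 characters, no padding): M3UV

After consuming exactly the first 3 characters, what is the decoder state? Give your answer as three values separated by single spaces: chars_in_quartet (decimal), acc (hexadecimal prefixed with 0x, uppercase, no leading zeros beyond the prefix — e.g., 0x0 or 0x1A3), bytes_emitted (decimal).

After char 0 ('M'=12): chars_in_quartet=1 acc=0xC bytes_emitted=0
After char 1 ('3'=55): chars_in_quartet=2 acc=0x337 bytes_emitted=0
After char 2 ('U'=20): chars_in_quartet=3 acc=0xCDD4 bytes_emitted=0

Answer: 3 0xCDD4 0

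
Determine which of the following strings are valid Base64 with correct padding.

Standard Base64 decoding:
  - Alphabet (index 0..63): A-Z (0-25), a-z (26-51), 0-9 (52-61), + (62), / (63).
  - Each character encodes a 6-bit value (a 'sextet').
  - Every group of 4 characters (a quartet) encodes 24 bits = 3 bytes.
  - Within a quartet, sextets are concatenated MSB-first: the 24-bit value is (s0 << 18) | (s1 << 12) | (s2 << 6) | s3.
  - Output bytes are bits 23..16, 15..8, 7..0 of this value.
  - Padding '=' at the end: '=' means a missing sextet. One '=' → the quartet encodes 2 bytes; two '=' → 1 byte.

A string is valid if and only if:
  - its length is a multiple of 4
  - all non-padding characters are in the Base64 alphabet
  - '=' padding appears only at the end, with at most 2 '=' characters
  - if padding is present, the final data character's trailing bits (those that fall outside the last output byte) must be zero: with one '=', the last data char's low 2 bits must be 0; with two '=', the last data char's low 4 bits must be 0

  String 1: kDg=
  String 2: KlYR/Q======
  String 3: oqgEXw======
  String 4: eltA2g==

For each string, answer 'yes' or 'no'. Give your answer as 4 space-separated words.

Answer: yes no no yes

Derivation:
String 1: 'kDg=' → valid
String 2: 'KlYR/Q======' → invalid (6 pad chars (max 2))
String 3: 'oqgEXw======' → invalid (6 pad chars (max 2))
String 4: 'eltA2g==' → valid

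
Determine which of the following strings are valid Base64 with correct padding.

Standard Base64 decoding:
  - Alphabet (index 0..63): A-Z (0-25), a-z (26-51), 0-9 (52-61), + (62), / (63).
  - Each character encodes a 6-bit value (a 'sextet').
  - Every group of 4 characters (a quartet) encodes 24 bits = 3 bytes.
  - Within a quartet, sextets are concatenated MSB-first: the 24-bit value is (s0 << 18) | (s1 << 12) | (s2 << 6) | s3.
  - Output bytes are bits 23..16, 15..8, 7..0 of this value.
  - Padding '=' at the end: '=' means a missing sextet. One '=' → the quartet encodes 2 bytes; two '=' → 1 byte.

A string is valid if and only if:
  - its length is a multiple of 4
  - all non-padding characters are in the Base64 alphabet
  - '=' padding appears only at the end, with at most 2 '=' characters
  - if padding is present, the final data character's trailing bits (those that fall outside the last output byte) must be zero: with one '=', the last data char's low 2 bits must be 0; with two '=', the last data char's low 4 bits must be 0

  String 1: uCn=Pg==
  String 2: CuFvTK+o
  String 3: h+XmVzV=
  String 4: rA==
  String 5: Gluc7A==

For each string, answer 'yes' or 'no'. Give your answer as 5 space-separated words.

Answer: no yes no yes yes

Derivation:
String 1: 'uCn=Pg==' → invalid (bad char(s): ['=']; '=' in middle)
String 2: 'CuFvTK+o' → valid
String 3: 'h+XmVzV=' → invalid (bad trailing bits)
String 4: 'rA==' → valid
String 5: 'Gluc7A==' → valid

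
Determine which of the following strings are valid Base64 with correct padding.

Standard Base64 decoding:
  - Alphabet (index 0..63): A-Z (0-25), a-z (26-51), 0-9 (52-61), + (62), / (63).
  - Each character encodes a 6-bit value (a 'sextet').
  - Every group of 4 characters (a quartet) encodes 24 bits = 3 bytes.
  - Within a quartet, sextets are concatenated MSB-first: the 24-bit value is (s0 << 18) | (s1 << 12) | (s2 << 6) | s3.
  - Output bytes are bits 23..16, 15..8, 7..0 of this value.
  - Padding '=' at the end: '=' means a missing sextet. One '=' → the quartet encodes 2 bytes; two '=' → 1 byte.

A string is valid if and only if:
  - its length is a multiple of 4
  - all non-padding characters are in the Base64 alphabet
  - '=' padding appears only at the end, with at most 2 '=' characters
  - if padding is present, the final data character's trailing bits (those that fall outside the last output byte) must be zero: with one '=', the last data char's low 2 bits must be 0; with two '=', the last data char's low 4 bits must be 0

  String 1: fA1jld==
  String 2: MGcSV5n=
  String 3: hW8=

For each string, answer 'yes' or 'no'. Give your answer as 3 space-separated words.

Answer: no no yes

Derivation:
String 1: 'fA1jld==' → invalid (bad trailing bits)
String 2: 'MGcSV5n=' → invalid (bad trailing bits)
String 3: 'hW8=' → valid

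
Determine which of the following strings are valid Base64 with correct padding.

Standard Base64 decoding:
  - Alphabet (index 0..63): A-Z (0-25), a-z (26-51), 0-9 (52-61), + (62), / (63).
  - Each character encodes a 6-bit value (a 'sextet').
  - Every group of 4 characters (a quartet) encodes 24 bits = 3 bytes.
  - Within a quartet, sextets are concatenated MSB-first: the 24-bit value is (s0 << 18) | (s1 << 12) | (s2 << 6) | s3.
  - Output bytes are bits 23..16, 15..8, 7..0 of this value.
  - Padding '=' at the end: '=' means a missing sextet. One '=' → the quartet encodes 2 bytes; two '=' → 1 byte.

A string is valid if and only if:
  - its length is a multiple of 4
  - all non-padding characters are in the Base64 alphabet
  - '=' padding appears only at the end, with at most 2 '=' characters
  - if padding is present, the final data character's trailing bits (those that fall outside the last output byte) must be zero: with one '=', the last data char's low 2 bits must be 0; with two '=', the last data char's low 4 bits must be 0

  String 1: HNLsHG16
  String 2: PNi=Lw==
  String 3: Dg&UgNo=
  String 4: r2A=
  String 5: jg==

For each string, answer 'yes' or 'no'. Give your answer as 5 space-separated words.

Answer: yes no no yes yes

Derivation:
String 1: 'HNLsHG16' → valid
String 2: 'PNi=Lw==' → invalid (bad char(s): ['=']; '=' in middle)
String 3: 'Dg&UgNo=' → invalid (bad char(s): ['&'])
String 4: 'r2A=' → valid
String 5: 'jg==' → valid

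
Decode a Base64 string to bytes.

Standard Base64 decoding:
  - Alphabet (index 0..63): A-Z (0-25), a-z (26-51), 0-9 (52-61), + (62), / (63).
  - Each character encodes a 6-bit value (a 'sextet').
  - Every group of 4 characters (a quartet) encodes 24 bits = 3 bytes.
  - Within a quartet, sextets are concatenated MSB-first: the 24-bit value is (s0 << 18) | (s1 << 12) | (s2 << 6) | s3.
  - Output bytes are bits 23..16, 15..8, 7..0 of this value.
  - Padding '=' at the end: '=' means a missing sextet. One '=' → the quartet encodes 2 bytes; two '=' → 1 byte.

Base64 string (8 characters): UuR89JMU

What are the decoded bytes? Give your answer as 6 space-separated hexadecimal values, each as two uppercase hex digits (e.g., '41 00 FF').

After char 0 ('U'=20): chars_in_quartet=1 acc=0x14 bytes_emitted=0
After char 1 ('u'=46): chars_in_quartet=2 acc=0x52E bytes_emitted=0
After char 2 ('R'=17): chars_in_quartet=3 acc=0x14B91 bytes_emitted=0
After char 3 ('8'=60): chars_in_quartet=4 acc=0x52E47C -> emit 52 E4 7C, reset; bytes_emitted=3
After char 4 ('9'=61): chars_in_quartet=1 acc=0x3D bytes_emitted=3
After char 5 ('J'=9): chars_in_quartet=2 acc=0xF49 bytes_emitted=3
After char 6 ('M'=12): chars_in_quartet=3 acc=0x3D24C bytes_emitted=3
After char 7 ('U'=20): chars_in_quartet=4 acc=0xF49314 -> emit F4 93 14, reset; bytes_emitted=6

Answer: 52 E4 7C F4 93 14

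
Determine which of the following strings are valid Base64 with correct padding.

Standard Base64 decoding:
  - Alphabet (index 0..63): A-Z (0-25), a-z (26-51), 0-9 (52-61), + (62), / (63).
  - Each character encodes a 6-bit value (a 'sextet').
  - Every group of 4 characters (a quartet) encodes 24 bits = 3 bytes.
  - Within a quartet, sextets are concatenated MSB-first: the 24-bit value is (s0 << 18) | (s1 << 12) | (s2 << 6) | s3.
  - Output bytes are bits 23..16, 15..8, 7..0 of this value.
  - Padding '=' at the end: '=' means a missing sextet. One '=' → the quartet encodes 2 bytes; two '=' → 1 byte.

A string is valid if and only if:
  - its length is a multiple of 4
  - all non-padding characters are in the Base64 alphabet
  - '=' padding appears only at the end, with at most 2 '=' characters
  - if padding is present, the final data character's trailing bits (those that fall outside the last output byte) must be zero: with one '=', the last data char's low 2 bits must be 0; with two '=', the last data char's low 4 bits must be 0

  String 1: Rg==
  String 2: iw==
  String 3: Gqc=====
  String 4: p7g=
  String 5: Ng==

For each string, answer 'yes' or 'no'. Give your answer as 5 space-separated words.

String 1: 'Rg==' → valid
String 2: 'iw==' → valid
String 3: 'Gqc=====' → invalid (5 pad chars (max 2))
String 4: 'p7g=' → valid
String 5: 'Ng==' → valid

Answer: yes yes no yes yes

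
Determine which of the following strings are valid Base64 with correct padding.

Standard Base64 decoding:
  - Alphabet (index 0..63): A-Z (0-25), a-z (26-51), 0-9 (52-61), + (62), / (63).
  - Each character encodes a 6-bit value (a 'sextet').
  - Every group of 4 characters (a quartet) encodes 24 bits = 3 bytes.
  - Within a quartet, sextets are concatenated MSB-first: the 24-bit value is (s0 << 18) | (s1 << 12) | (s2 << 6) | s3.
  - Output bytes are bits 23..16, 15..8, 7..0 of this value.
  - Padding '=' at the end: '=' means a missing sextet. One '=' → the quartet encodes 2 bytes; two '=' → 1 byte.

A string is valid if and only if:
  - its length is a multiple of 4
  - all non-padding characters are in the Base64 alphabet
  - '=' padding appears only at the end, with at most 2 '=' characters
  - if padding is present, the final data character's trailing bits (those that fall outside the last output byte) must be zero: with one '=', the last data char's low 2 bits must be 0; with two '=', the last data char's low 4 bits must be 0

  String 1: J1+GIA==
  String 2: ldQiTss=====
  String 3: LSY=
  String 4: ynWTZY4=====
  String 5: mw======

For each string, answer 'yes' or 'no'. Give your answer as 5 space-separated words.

Answer: yes no yes no no

Derivation:
String 1: 'J1+GIA==' → valid
String 2: 'ldQiTss=====' → invalid (5 pad chars (max 2))
String 3: 'LSY=' → valid
String 4: 'ynWTZY4=====' → invalid (5 pad chars (max 2))
String 5: 'mw======' → invalid (6 pad chars (max 2))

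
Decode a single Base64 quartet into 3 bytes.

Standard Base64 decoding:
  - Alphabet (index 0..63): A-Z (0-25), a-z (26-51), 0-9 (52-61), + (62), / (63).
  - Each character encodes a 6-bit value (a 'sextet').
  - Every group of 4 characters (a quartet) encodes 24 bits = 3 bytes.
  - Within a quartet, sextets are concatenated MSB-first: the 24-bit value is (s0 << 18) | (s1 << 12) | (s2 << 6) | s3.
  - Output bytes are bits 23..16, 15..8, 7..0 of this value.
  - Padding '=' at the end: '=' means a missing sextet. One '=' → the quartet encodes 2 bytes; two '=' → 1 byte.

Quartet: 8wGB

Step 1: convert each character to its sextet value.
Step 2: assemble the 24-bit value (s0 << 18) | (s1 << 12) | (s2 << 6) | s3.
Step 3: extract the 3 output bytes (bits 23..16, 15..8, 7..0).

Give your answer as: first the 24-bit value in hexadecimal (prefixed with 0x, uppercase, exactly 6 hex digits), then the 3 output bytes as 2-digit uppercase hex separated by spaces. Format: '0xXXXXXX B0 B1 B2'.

Answer: 0xF30181 F3 01 81

Derivation:
Sextets: 8=60, w=48, G=6, B=1
24-bit: (60<<18) | (48<<12) | (6<<6) | 1
      = 0xF00000 | 0x030000 | 0x000180 | 0x000001
      = 0xF30181
Bytes: (v>>16)&0xFF=F3, (v>>8)&0xFF=01, v&0xFF=81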